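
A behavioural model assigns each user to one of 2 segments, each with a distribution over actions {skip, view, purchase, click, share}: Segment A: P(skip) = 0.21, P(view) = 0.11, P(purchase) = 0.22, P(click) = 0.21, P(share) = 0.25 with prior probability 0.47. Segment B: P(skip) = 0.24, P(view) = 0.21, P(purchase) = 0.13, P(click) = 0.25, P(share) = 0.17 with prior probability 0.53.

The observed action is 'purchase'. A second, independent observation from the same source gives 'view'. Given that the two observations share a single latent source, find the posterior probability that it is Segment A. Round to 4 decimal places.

Apply Bayes' rule: the posterior for each component is proportional to its prior times its likelihood at x.
Since both observations come from the same component, the likelihood for component k is f_k(x₁)·f_k(x₂).
  f_A = [P(purchase | comp) = 0.22] × [0.11] = 0.0242
  f_B = [P(purchase | comp) = 0.13] × [0.21] = 0.0273
Multiply by the mixture weights:
  π_A·f_A = 0.47 × 0.0242 = 0.011374
  π_B·f_B = 0.53 × 0.0273 = 0.014469
Sum: 0.011374 + 0.014469 = 0.025843
P(Segment A | x₁, x₂) ≈ 0.4401

0.4401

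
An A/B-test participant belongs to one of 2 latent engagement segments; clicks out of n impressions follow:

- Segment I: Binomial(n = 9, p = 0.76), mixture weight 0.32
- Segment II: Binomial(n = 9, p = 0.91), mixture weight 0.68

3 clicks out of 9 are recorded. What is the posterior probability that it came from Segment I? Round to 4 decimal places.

Apply Bayes' rule: the posterior for each component is proportional to its prior times its likelihood at x.
Component likelihoods at x = 3 clicks out of 9:
  p_I = 0.00704673
  p_II = 3.36402e-05
Weight by the priors:
  P(Z=I)·p_I = 0.32 × 0.00704673 = 0.00225495
  P(Z=II)·p_II = 0.68 × 3.36402e-05 = 2.28753e-05
Denominator: 0.00225495 + 2.28753e-05 = 0.00227783
Responsibility of Segment I: 0.00225495 / 0.00227783 ≈ 0.9900

0.9900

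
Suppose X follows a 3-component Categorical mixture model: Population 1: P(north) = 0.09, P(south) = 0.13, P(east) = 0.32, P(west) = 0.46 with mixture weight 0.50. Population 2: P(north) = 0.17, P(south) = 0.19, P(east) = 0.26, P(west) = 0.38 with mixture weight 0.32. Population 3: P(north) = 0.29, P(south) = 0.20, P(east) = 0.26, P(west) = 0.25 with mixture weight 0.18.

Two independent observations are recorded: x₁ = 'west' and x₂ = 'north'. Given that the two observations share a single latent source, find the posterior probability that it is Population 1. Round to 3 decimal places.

0.380

Apply Bayes' rule: the posterior for each component is proportional to its prior times its likelihood at x.
Since both observations come from the same component, the likelihood for component k is f_k(x₁)·f_k(x₂).
  p_1 = [P(west | comp) = 0.46] × [0.09] = 0.0414
  p_2 = [P(west | comp) = 0.38] × [0.17] = 0.0646
  p_3 = [P(west | comp) = 0.25] × [0.29] = 0.0725
Unnormalised posteriors:
  P(Z=1)·p_1 = 0.50 × 0.0414 = 0.0207
  P(Z=2)·p_2 = 0.32 × 0.0646 = 0.020672
  P(Z=3)·p_3 = 0.18 × 0.0725 = 0.01305
Evidence: 0.0207 + 0.020672 + 0.01305 = 0.054422
Responsibility of Population 1: 0.0207 / 0.054422 ≈ 0.380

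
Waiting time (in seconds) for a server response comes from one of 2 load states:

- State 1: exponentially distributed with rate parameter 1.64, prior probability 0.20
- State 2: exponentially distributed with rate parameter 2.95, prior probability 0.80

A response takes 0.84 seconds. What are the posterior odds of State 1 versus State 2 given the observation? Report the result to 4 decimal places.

0.4177

Only the two components matter; the odds are (P(Z=i) f_i(x)) / (P(Z=j) f_j(x)).
Evaluate each component's likelihood at the observed value:
  p_1 = 1.64·e^(−1.64·0.84) = 1.64·e^(−1.3776) = 0.41358
  p_2 = 2.95·e^(−2.95·0.84) = 2.95·e^(−2.4780) = 0.247537
Odds = (0.20/0.80) × (0.41358/0.247537) = 0.25 × 1.67078 ≈ 0.4177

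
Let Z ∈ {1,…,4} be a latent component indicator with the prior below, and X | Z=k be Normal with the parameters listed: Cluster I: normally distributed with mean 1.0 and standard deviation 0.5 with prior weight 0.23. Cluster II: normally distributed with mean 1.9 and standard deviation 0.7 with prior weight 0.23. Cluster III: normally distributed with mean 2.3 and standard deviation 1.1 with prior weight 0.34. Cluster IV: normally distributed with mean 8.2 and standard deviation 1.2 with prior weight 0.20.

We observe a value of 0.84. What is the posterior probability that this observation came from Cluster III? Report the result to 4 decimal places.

0.1913

Apply Bayes' rule: the posterior for each component is proportional to its prior times its likelihood at x.
Component likelihoods at x = 0.84:
  f_I = (1/(0.5·√(2π)))·exp(−(0.84−1.0)²/(2·0.5²)) = 0.797885·exp(-0.05120) = 0.758061
  f_II = (1/(0.7·√(2π)))·exp(−(0.84−1.9)²/(2·0.7²)) = 0.569918·exp(-1.14653) = 0.181084
  f_III = (1/(1.1·√(2π)))·exp(−(0.84−2.3)²/(2·1.1²)) = 0.362675·exp(-0.88083) = 0.150307
  f_IV = (1/(1.2·√(2π)))·exp(−(0.84−8.2)²/(2·1.2²)) = 0.332452·exp(-18.80889) = 2.25493e-09
Prior × likelihood for each component:
  w_I·f_I = 0.23 × 0.758061 = 0.174354
  w_II·f_II = 0.23 × 0.181084 = 0.0416493
  w_III·f_III = 0.34 × 0.150307 = 0.0511044
  w_IV·f_IV = 0.20 × 2.25493e-09 = 4.50985e-10
Normaliser: 0.174354 + 0.0416493 + 0.0511044 + 4.50985e-10 = 0.267108
Responsibility of Cluster III: 0.0511044 / 0.267108 ≈ 0.1913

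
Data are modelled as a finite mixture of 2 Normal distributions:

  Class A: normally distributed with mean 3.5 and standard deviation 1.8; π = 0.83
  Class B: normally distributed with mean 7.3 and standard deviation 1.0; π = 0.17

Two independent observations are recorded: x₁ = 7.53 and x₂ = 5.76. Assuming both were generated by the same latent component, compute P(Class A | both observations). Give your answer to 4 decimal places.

Posterior ∝ prior × likelihood, so P(k | x) ∝ π_k f_k(x); normalise over all components.
Since both observations come from the same component, the likelihood for component k is f_k(x₁)·f_k(x₂).
  f_A = [0.0180784] × [0.100768] = 0.00182172
  f_B = [0.388529] × [0.121878] = 0.0473529
Unnormalised posteriors:
  π_A·f_A = 0.83 × 0.00182172 = 0.00151203
  π_B·f_B = 0.17 × 0.0473529 = 0.00804999
Normaliser: 0.00151203 + 0.00804999 = 0.00956203
So the posterior for Class A is 0.00151203 / 0.00956203 ≈ 0.1581.

0.1581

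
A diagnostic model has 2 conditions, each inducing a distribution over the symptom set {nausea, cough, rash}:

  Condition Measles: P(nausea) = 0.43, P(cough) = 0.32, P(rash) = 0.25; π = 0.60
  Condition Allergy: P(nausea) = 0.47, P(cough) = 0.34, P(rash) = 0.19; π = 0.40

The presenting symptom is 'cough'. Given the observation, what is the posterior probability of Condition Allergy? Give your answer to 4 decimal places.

By Bayes' theorem, P(k | x) = w_k f_k(x) / Σ_j w_j f_j(x).
Component likelihoods at x = 'cough':
  f_Measles = 0.32
  f_Allergy = 0.34
Unnormalised posteriors:
  w_Measles·f_Measles = 0.60 × 0.32 = 0.192
  w_Allergy·f_Allergy = 0.40 × 0.34 = 0.136
Normaliser: 0.192 + 0.136 = 0.328
So the posterior for Condition Allergy is 0.136 / 0.328 ≈ 0.4146.

0.4146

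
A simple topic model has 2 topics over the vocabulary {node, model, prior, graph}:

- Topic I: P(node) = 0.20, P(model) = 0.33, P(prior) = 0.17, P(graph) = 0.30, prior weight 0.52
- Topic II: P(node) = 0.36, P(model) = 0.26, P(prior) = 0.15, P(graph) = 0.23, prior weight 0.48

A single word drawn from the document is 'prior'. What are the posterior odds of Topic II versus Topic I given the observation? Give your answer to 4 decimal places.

0.8145

Posterior odds = (w_i f_i(x)) / (w_j f_j(x)); the normalising sum cancels.
Component likelihoods at x = 'prior':
  p_I = 0.17
  p_II = 0.15
Odds = (0.48/0.52) × (0.15/0.17) = 0.923077 × 0.882353 ≈ 0.8145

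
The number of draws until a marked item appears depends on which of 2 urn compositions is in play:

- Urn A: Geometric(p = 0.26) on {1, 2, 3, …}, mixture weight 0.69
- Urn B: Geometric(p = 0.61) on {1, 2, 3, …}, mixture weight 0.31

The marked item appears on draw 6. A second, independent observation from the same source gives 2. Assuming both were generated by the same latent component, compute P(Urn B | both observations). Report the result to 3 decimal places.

The responsibility of component k is w_k f_k(x) divided by Σ_j w_j f_j(x).
Since both observations come from the same component, the likelihood for component k is f_k(x₁)·f_k(x₂).
  f_A = [0.26·(1−0.26)^5 = 0.26·0.221901 = 0.0576942] × [0.1924] = 0.0111004
  f_B = [0.61·(1−0.61)^5 = 0.61·0.00902242 = 0.00550368] × [0.2379] = 0.00130932
Prior × likelihood for each component:
  w_A·f_A = 0.69 × 0.0111004 = 0.00765925
  w_B·f_B = 0.31 × 0.00130932 = 0.000405891
Marginal: 0.00765925 + 0.000405891 = 0.00806514
P(Urn B | data) = 0.000405891 / 0.00806514 ≈ 0.050

0.050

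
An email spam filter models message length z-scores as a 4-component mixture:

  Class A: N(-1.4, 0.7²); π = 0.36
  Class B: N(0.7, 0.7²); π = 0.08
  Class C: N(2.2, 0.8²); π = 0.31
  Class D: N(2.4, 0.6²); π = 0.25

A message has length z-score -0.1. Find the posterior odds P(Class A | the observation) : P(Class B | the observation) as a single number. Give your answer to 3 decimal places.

1.541

Only the two components matter; the odds are (w_i f_i(x)) / (w_j f_j(x)).
Normal densities:
  L_A = (1/(0.7·√(2π)))·exp(−(-0.1−-1.4)²/(2·0.7²)) = 0.569918·exp(-1.72449) = 0.101596
  L_B = (1/(0.7·√(2π)))·exp(−(-0.1−0.7)²/(2·0.7²)) = 0.569918·exp(-0.65306) = 0.296614
  L_C = (1/(0.8·√(2π)))·exp(−(-0.1−2.2)²/(2·0.8²)) = 0.498678·exp(-4.13281) = 0.00799765
  L_D = (1/(0.6·√(2π)))·exp(−(-0.1−2.4)²/(2·0.6²)) = 0.664904·exp(-8.68056) = 0.000112938
0.0365745 / 0.0237291 ≈ 1.541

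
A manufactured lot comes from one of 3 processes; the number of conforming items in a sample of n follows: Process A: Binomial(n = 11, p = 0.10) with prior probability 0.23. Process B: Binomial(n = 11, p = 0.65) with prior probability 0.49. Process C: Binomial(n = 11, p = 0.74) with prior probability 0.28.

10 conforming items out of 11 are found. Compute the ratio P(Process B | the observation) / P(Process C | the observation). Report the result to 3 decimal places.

Posterior odds = (π_i f_i(x)) / (π_j f_j(x)); the normalising sum cancels.
Evaluate each component's likelihood at the observed value:
  p_A = 9.9e-10
  p_B = 0.0518316
  p_C = 0.140826
0.0253975 / 0.0394313 ≈ 0.644

0.644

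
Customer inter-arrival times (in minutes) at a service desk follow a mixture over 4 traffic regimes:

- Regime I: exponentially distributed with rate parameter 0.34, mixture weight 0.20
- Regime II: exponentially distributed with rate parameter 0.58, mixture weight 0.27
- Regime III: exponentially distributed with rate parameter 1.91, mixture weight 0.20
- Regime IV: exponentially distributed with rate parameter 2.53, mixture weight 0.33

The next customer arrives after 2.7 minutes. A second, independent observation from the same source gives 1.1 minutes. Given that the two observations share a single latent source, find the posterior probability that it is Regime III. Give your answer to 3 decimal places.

Posterior ∝ prior × likelihood, so P(k | x) ∝ w_k f_k(x); normalise over all components.
Since both observations come from the same component, the likelihood for component k is f_k(x₁)·f_k(x₂).
  L_I = [0.135768] × [0.233912] = 0.0317577
  L_II = [0.12115] × [0.306442] = 0.0371254
  L_III = [0.0109996] × [0.233658] = 0.00257014
  L_IV = [0.00273184] × [0.156487] = 0.000427498
Multiply by the mixture weights:
  w_I·L_I = 0.20 × 0.0317577 = 0.00635154
  w_II·L_II = 0.27 × 0.0371254 = 0.0100239
  w_III·L_III = 0.20 × 0.00257014 = 0.000514029
  w_IV·L_IV = 0.33 × 0.000427498 = 0.000141074
Denominator: 0.00635154 + 0.0100239 + 0.000514029 + 0.000141074 = 0.0170305
Responsibility of Regime III: 0.000514029 / 0.0170305 ≈ 0.030

0.030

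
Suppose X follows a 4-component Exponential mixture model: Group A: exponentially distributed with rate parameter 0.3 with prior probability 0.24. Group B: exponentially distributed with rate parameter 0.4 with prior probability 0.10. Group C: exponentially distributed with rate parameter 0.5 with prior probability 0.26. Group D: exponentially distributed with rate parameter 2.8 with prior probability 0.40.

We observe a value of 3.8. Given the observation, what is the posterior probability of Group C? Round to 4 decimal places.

0.3794

P(component k | x) = P(Z=k)·f_k(x) / marginal(x), where marginal(x) = Σ_j P(Z=j)·f_j(x).
Component likelihoods at x = 3.8:
  p_A = 0.0959457
  p_B = 0.0874848
  p_C = 0.0747843
  p_D = 6.70293e-05
Unnormalised posteriors:
  P(Z=A)·p_A = 0.24 × 0.0959457 = 0.023027
  P(Z=B)·p_B = 0.10 × 0.0874848 = 0.00874848
  P(Z=C)·p_C = 0.26 × 0.0747843 = 0.0194439
  P(Z=D)·p_D = 0.40 × 6.70293e-05 = 2.68117e-05
Denominator: 0.023027 + 0.00874848 + 0.0194439 + 2.68117e-05 = 0.0512462
P(Group C | the observation) = 0.0194439 / 0.0512462 ≈ 0.3794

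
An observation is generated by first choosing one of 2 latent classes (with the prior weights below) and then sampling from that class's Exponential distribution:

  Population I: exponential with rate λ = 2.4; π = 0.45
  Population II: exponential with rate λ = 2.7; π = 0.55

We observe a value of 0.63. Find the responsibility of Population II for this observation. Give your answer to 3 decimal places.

0.532

The responsibility of component k is π_k f_k(x) divided by Σ_j π_j f_j(x).
Component likelihoods at x = 0.63:
  f_I = 2.4·e^(−2.4·0.63) = 2.4·e^(−1.5120) = 0.529125
  f_II = 2.7·e^(−2.7·0.63) = 2.7·e^(−1.7010) = 0.492753
Prior × likelihood for each component:
  π_I·f_I = 0.45 × 0.529125 = 0.238106
  π_II·f_II = 0.55 × 0.492753 = 0.271014
Evidence: 0.238106 + 0.271014 = 0.50912
P(Population II | 0.63) ≈ 0.532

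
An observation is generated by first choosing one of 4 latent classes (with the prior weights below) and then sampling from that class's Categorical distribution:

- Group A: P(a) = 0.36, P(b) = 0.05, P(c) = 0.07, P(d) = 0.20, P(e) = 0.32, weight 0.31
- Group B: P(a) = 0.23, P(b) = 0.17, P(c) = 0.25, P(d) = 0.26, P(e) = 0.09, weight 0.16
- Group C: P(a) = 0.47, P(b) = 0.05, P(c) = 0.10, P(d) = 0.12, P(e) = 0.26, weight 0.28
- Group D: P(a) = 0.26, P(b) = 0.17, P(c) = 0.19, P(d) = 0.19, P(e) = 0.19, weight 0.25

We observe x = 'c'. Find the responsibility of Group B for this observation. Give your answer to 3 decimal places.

0.292

Posterior ∝ prior × likelihood, so P(k | x) ∝ π_k f_k(x); normalise over all components.
Component likelihoods at x = 'c':
  f_A = P(c | comp) = 0.07
  f_B = P(c | comp) = 0.25
  f_C = P(c | comp) = 0.10
  f_D = P(c | comp) = 0.19
Multiply by the mixture weights:
  π_A·f_A = 0.31 × 0.07 = 0.0217
  π_B·f_B = 0.16 × 0.25 = 0.04
  π_C·f_C = 0.28 × 0.1 = 0.028
  π_D·f_D = 0.25 × 0.19 = 0.0475
Denominator: 0.0217 + 0.04 + 0.028 + 0.0475 = 0.1372
So the posterior for Group B is 0.04 / 0.1372 ≈ 0.292.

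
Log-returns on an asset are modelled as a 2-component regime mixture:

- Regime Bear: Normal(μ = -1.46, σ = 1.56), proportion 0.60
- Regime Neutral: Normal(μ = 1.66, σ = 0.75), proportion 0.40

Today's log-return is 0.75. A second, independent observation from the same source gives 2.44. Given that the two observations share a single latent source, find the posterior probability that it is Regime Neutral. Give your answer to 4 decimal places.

By Bayes' theorem, P(k | x) = π_k f_k(x) / Σ_j π_j f_j(x).
Since both observations come from the same component, the likelihood for component k is f_k(x₁)·f_k(x₂).
  L_Bear = [0.0937525] × [0.0112361] = 0.00105341
  L_Neutral = [0.254782] × [0.309729] = 0.0789136
Weight by the priors:
  π_Bear·L_Bear = 0.60 × 0.00105341 = 0.000632047
  π_Neutral·L_Neutral = 0.40 × 0.0789136 = 0.0315654
Evidence: 0.000632047 + 0.0315654 = 0.0321975
P(Regime Neutral | x₁,x₂) ≈ 0.9804

0.9804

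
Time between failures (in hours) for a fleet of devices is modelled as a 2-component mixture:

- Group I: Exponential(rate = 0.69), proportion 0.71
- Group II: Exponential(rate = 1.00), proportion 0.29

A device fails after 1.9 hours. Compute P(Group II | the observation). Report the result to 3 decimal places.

The responsibility of component k is w_k f_k(x) divided by Σ_j w_j f_j(x).
Component likelihoods at x = 1.9 hours:
  f_I = 0.69·e^(−0.69·1.9) = 0.69·e^(−1.3110) = 0.18599
  f_II = 1.00·e^(−1.00·1.9) = 1.00·e^(−1.9000) = 0.149569
Unnormalised posteriors:
  w_I·f_I = 0.71 × 0.18599 = 0.132053
  w_II·f_II = 0.29 × 0.149569 = 0.0433749
Normaliser: 0.132053 + 0.0433749 = 0.175428
Responsibility of Group II: 0.0433749 / 0.175428 ≈ 0.247

0.247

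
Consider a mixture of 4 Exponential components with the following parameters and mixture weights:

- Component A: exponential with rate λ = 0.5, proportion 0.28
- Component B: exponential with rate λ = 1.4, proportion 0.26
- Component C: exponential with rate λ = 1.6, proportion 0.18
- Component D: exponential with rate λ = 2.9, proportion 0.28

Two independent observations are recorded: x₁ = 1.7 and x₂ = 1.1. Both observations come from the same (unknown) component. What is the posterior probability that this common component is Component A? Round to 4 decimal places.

Apply Bayes' rule: the posterior for each component is proportional to its prior times its likelihood at x.
Since both observations come from the same component, the likelihood for component k is f_k(x₁)·f_k(x₂).
  f_A = [0.213707] × [0.288475] = 0.0616492
  f_B = [0.129571] × [0.300134] = 0.0388885
  f_C = [0.1054] × [0.275272] = 0.0290135
  f_D = [0.0209569] × [0.119398] = 0.00250222
Prior × likelihood for each component:
  π_A·f_A = 0.28 × 0.0616492 = 0.0172618
  π_B·f_B = 0.26 × 0.0388885 = 0.010111
  π_C·f_C = 0.18 × 0.0290135 = 0.00522244
  π_D·f_D = 0.28 × 0.00250222 = 0.00070062
Sum: 0.0172618 + 0.010111 + 0.00522244 + 0.00070062 = 0.0332959
So the posterior for Component A is 0.0172618 / 0.0332959 ≈ 0.5184.

0.5184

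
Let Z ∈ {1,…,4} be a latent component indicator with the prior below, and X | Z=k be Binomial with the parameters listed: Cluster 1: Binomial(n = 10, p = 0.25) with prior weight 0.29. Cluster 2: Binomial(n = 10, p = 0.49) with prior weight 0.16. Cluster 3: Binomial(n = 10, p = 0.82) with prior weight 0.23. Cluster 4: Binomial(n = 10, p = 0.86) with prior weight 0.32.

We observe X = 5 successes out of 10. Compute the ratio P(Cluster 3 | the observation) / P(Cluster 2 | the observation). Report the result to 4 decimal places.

0.1033

Only the two components matter; the odds are (π_i f_i(x)) / (π_j f_j(x)).
Evaluate each component's likelihood at the observed value:
  p_1 = C(10,5)·0.25^5·0.75^5 = 252·0.000976562·0.237305 = 0.0583992
  p_2 = C(10,5)·0.49^5·0.51^5 = 252·0.0282475·0.0345025 = 0.245602
  p_3 = C(10,5)·0.82^5·0.18^5 = 252·0.37074·0.000188957 = 0.0176536
  p_4 = C(10,5)·0.86^5·0.14^5 = 252·0.470427·5.37824e-05 = 0.00637577
Odds = (0.23/0.16) × (0.0176536/0.245602) = 1.4375 × 0.0718787 ≈ 0.1033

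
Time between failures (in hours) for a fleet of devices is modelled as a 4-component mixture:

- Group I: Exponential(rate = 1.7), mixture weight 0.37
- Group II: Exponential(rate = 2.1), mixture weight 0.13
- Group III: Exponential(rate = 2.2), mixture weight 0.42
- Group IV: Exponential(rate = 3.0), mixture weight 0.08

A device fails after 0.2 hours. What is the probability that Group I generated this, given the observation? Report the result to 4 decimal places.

0.3307

P(component k | x) = π_k·f_k(x) / marginal(x), where marginal(x) = Σ_j π_j·f_j(x).
Component likelihoods at x = 0.2 hours:
  p_I = 1.7·e^(−1.7·0.2) = 1.7·e^(−0.3400) = 1.21001
  p_II = 2.1·e^(−2.1·0.2) = 2.1·e^(−0.4200) = 1.3798
  p_III = 2.2·e^(−2.2·0.2) = 2.2·e^(−0.4400) = 1.41688
  p_IV = 3.0·e^(−3.0·0.2) = 3.0·e^(−0.6000) = 1.64643
Prior × likelihood for each component:
  π_I·p_I = 0.37 × 1.21001 = 0.447704
  π_II·p_II = 0.13 × 1.3798 = 0.179374
  π_III·p_III = 0.42 × 1.41688 = 0.59509
  π_IV·p_IV = 0.08 × 1.64643 = 0.131715
Marginal: 0.447704 + 0.179374 + 0.59509 + 0.131715 = 1.35388
P(Group I | the observation) = 0.447704 / 1.35388 ≈ 0.3307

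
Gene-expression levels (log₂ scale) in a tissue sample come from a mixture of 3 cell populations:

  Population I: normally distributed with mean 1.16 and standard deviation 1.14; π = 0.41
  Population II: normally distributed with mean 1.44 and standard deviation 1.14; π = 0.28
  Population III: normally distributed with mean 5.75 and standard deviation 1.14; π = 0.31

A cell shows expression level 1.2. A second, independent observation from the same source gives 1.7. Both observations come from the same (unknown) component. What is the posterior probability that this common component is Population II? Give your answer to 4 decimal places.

0.4215

By Bayes' theorem, P(k | x) = π_k f_k(x) / Σ_j π_j f_j(x).
Since both observations come from the same component, the likelihood for component k is f_k(x₁)·f_k(x₂).
  L_I = [0.349734] × [0.312811] = 0.109401
  L_II = [0.34228] × [0.340965] = 0.116705
  L_III = [0.000121582] × [0.000635841] = 7.73071e-08
Unnormalised posteriors:
  π_I·L_I = 0.41 × 0.109401 = 0.0448543
  π_II·L_II = 0.28 × 0.116705 = 0.0326775
  π_III·L_III = 0.31 × 7.73071e-08 = 2.39652e-08
Sum: 0.0448543 + 0.0326775 + 2.39652e-08 = 0.0775319
Responsibility of Population II: 0.0326775 / 0.0775319 ≈ 0.4215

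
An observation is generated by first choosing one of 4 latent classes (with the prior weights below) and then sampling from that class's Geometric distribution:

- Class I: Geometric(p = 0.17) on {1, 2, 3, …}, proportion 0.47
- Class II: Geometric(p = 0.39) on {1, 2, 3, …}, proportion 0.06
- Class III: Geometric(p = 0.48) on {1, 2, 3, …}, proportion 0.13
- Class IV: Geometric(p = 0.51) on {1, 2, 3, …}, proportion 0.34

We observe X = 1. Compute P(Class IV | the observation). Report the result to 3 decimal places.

Posterior ∝ prior × likelihood, so P(k | x) ∝ w_k f_k(x); normalise over all components.
Geometric probabilities:
  p_I = 0.17
  p_II = 0.39
  p_III = 0.48
  p_IV = 0.51
Multiply by the mixture weights:
  w_I·p_I = 0.47 × 0.17 = 0.0799
  w_II·p_II = 0.06 × 0.39 = 0.0234
  w_III·p_III = 0.13 × 0.48 = 0.0624
  w_IV·p_IV = 0.34 × 0.51 = 0.1734
Normaliser: 0.0799 + 0.0234 + 0.0624 + 0.1734 = 0.3391
So the posterior for Class IV is 0.1734 / 0.3391 ≈ 0.511.

0.511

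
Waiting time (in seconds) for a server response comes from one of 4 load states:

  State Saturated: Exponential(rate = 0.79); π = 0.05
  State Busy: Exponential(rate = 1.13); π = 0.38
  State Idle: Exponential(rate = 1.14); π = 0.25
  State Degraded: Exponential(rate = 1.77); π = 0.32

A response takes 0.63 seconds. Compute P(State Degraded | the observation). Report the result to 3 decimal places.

0.332

Posterior ∝ prior × likelihood, so P(k | x) ∝ P(Z=k) f_k(x); normalise over all components.
Component likelihoods at x = 0.63 seconds:
  f_Saturated = 0.480263
  f_Busy = 0.554503
  f_Idle = 0.555897
  f_Degraded = 0.580352
Multiply by the mixture weights:
  P(Z=Saturated)·f_Saturated = 0.05 × 0.480263 = 0.0240131
  P(Z=Busy)·f_Busy = 0.38 × 0.554503 = 0.210711
  P(Z=Idle)·f_Idle = 0.25 × 0.555897 = 0.138974
  P(Z=Degraded)·f_Degraded = 0.32 × 0.580352 = 0.185713
Normaliser: 0.0240131 + 0.210711 + 0.138974 + 0.185713 = 0.559411
P(State Degraded | data) ≈ 0.332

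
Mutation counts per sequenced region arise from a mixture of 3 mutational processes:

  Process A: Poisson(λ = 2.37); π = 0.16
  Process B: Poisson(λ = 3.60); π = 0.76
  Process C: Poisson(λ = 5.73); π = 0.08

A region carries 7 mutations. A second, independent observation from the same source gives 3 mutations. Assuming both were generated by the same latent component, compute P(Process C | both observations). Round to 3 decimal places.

The responsibility of component k is π_k f_k(x) divided by Σ_j π_j f_j(x).
Since both observations come from the same component, the likelihood for component k is f_k(x₁)·f_k(x₂).
  L_A = [e^(−2.37)·2.37^7/7! = 0.00778987] × [0.207403] = 0.00161564
  L_B = [e^(−3.60)·3.60^7/7! = 0.0424841] × [0.212469] = 0.00902657
  L_C = [e^(−5.73)·5.73^7/7! = 0.130661] × [0.101813] = 0.013303
Multiply by the mixture weights:
  π_A·L_A = 0.16 × 0.00161564 = 0.000258503
  π_B·L_B = 0.76 × 0.00902657 = 0.0068602
  π_C·L_C = 0.08 × 0.013303 = 0.00106424
Denominator: 0.000258503 + 0.0068602 + 0.00106424 = 0.00818294
P(Process C | data) ≈ 0.130

0.130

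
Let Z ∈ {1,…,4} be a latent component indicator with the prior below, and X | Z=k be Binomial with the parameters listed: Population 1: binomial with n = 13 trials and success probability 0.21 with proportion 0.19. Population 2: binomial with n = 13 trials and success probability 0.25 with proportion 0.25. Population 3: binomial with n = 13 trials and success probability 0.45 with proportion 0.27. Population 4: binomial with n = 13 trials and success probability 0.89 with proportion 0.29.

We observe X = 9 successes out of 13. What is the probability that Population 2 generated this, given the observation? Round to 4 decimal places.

Apply Bayes' rule: the posterior for each component is proportional to its prior times its likelihood at x.
Evaluate each component's likelihood at the observed value:
  L_1 = C(13,9)·0.21^9·0.79^4 = 715·7.9428e-07·0.389501 = 0.000221201
  L_2 = C(13,9)·0.25^9·0.75^4 = 715·3.8147e-06·0.316406 = 0.000863001
  L_3 = C(13,9)·0.45^9·0.55^4 = 715·0.000756681·0.0915063 = 0.0495073
  L_4 = C(13,9)·0.89^9·0.11^4 = 715·0.350356·0.00014641 = 0.0366764
Multiply by the mixture weights:
  π_1·L_1 = 0.19 × 0.000221201 = 4.20283e-05
  π_2·L_2 = 0.25 × 0.000863001 = 0.00021575
  π_3·L_3 = 0.27 × 0.0495073 = 0.013367
  π_4·L_4 = 0.29 × 0.0366764 = 0.0106362
Marginal: 4.20283e-05 + 0.00021575 + 0.013367 + 0.0106362 = 0.0242609
P(Population 2 | data) ≈ 0.0089

0.0089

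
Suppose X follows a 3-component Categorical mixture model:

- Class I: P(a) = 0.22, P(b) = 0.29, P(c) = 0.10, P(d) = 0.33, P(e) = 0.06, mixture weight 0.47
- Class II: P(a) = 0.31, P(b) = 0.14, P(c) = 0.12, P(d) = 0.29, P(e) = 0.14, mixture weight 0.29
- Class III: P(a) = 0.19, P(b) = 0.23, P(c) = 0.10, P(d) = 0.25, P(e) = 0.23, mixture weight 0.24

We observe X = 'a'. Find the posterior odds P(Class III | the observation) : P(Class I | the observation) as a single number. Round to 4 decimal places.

Only the two components matter; the odds are (π_i f_i(x)) / (π_j f_j(x)).
Component likelihoods at x = 'a':
  p_I = 0.22
  p_II = 0.31
  p_III = 0.19
Posterior odds = (π_III·p_III) / (π_I·p_I) = (0.24·0.19) / (0.47·0.22) = 0.0456 / 0.1034 ≈ 0.4410

0.4410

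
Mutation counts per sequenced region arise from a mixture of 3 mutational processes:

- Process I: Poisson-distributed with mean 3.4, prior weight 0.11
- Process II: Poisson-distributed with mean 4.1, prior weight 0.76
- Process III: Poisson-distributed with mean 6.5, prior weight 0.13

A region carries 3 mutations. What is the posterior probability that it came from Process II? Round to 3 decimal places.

0.814

Posterior ∝ prior × likelihood, so P(k | x) ∝ π_k f_k(x); normalise over all components.
Component likelihoods at x = 3 mutations:
  p_I = e^(−3.4)·3.4^3/3! = 0.218617
  p_II = e^(−4.1)·4.1^3/3! = 0.190368
  p_III = e^(−6.5)·6.5^3/3! = 0.0688137
Prior × likelihood for each component:
  π_I·p_I = 0.11 × 0.218617 = 0.0240479
  π_II·p_II = 0.76 × 0.190368 = 0.144679
  π_III·p_III = 0.13 × 0.0688137 = 0.00894578
Marginal: 0.0240479 + 0.144679 + 0.00894578 = 0.177673
So the posterior for Process II is 0.144679 / 0.177673 ≈ 0.814.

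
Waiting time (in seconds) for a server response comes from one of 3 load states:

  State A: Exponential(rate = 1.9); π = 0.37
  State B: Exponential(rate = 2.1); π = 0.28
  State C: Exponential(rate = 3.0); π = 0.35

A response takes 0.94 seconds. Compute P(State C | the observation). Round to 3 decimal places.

P(component k | x) = π_k·f_k(x) / marginal(x), where marginal(x) = Σ_j π_j·f_j(x).
Component likelihoods at x = 0.94 seconds:
  p_A = 1.9·e^(−1.9·0.94) = 1.9·e^(−1.7860) = 0.318496
  p_B = 2.1·e^(−2.1·0.94) = 2.1·e^(−1.9740) = 0.29169
  p_C = 3.0·e^(−3.0·0.94) = 3.0·e^(−2.8200) = 0.178818
Unnormalised posteriors:
  π_A·p_A = 0.37 × 0.318496 = 0.117843
  π_B·p_B = 0.28 × 0.29169 = 0.0816733
  π_C·p_C = 0.35 × 0.178818 = 0.0625862
Evidence: 0.117843 + 0.0816733 + 0.0625862 = 0.262103
P(State C | data) = 0.0625862 / 0.262103 ≈ 0.239

0.239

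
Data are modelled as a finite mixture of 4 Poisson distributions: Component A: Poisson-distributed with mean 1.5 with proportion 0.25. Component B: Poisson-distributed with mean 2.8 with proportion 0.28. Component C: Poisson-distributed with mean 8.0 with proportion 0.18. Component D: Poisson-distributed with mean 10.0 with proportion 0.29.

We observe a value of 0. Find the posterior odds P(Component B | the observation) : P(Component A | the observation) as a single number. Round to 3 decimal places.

0.305

Only the two components matter; the odds are (π_i f_i(x)) / (π_j f_j(x)).
Poisson probabilities:
  L_A = e^(−1.5)·1.5^0/0! = 0.22313
  L_B = e^(−2.8)·2.8^0/0! = 0.0608101
  L_C = e^(−8.0)·8.0^0/0! = 0.000335463
  L_D = e^(−10.0)·10.0^0/0! = 4.53999e-05
0.0170268 / 0.0557825 ≈ 0.305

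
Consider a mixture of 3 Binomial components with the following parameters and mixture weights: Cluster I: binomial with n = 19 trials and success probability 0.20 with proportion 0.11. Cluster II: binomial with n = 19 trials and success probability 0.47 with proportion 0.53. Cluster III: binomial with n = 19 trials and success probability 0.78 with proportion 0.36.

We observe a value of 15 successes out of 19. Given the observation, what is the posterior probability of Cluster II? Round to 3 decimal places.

0.024

Posterior ∝ prior × likelihood, so P(k | x) ∝ P(Z=k) f_k(x); normalise over all components.
Component likelihoods at x = 15 successes out of 19:
  p_I = C(19,15)·0.20^15·0.80^4 = 3876·3.2768e-11·0.4096 = 5.20228e-08
  p_II = C(19,15)·0.47^15·0.53^4 = 3876·1.20633e-05·0.0789048 = 0.00368939
  p_III = C(19,15)·0.78^15·0.22^4 = 3876·0.0240668·0.00234256 = 0.218521
Unnormalised posteriors:
  P(Z=I)·p_I = 0.11 × 5.20228e-08 = 5.72251e-09
  P(Z=II)·p_II = 0.53 × 0.00368939 = 0.00195538
  P(Z=III)·p_III = 0.36 × 0.218521 = 0.0786676
Normaliser: 5.72251e-09 + 0.00195538 + 0.0786676 = 0.080623
So the posterior for Cluster II is 0.00195538 / 0.080623 ≈ 0.024.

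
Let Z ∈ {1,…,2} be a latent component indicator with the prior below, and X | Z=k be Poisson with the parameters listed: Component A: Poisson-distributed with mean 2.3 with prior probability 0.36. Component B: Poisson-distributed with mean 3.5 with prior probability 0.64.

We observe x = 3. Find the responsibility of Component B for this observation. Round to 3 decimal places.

Posterior ∝ prior × likelihood, so P(k | x) ∝ P(Z=k) f_k(x); normalise over all components.
Poisson probabilities:
  p_A = e^(−2.3)·2.3^3/3! = 0.203308
  p_B = e^(−3.5)·3.5^3/3! = 0.215785
Unnormalised posteriors:
  P(Z=A)·p_A = 0.36 × 0.203308 = 0.073191
  P(Z=B)·p_B = 0.64 × 0.215785 = 0.138103
Sum: 0.073191 + 0.138103 = 0.211294
Responsibility of Component B: 0.138103 / 0.211294 ≈ 0.654

0.654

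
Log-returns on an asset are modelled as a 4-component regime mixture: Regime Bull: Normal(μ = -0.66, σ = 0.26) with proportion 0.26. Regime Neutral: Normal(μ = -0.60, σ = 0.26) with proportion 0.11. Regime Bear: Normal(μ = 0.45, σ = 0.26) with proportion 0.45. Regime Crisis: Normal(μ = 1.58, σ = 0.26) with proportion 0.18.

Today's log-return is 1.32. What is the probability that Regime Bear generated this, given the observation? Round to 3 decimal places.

0.015

Apply Bayes' rule: the posterior for each component is proportional to its prior times its likelihood at x.
Evaluate each component's likelihood at the observed value:
  L_Bull = (1/(0.26·√(2π)))·exp(−(1.32−-0.66)²/(2·0.26²)) = 1.534393·exp(-28.99704) = 3.91455e-13
  L_Neutral = (1/(0.26·√(2π)))·exp(−(1.32−-0.60)²/(2·0.26²)) = 1.534393·exp(-27.26627) = 2.20976e-12
  L_Bear = (1/(0.26·√(2π)))·exp(−(1.32−0.45)²/(2·0.26²)) = 1.534393·exp(-5.59837) = 0.00568322
  L_Crisis = (1/(0.26·√(2π)))·exp(−(1.32−1.58)²/(2·0.26²)) = 1.534393·exp(-0.50000) = 0.930657
Prior × likelihood for each component:
  π_Bull·L_Bull = 0.26 × 3.91455e-13 = 1.01778e-13
  π_Neutral·L_Neutral = 0.11 × 2.20976e-12 = 2.43074e-13
  π_Bear·L_Bear = 0.45 × 0.00568322 = 0.00255745
  π_Crisis·L_Crisis = 0.18 × 0.930657 = 0.167518
Sum: 1.01778e-13 + 2.43074e-13 + 0.00255745 + 0.167518 = 0.170076
P(Regime Bear | the observation) = 0.00255745 / 0.170076 ≈ 0.015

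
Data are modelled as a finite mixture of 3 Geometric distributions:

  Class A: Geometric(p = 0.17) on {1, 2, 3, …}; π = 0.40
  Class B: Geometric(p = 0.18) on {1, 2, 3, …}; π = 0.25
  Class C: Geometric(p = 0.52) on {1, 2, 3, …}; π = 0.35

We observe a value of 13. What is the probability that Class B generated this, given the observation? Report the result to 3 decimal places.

P(component k | x) = P(Z=k)·f_k(x) / marginal(x), where marginal(x) = Σ_j P(Z=j)·f_j(x).
Geometric probabilities:
  p_A = 0.17·(1−0.17)^12 = 0.17·0.10689 = 0.0181713
  p_B = 0.18·(1−0.18)^12 = 0.18·0.0924201 = 0.0166356
  p_C = 0.52·(1−0.52)^12 = 0.52·0.000149587 = 7.77854e-05
Unnormalised posteriors:
  P(Z=A)·p_A = 0.40 × 0.0181713 = 0.00726852
  P(Z=B)·p_B = 0.25 × 0.0166356 = 0.0041589
  P(Z=C)·p_C = 0.35 × 7.77854e-05 = 2.72249e-05
Denominator: 0.00726852 + 0.0041589 + 2.72249e-05 = 0.0114546
So the posterior for Class B is 0.0041589 / 0.0114546 ≈ 0.363.

0.363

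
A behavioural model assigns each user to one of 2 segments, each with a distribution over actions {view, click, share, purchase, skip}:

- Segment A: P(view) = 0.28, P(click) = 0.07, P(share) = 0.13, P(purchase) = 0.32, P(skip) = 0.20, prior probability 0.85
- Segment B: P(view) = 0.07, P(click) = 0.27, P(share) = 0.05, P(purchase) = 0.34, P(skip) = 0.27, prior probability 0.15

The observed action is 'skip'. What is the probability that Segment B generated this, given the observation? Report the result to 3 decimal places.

The responsibility of component k is w_k f_k(x) divided by Σ_j w_j f_j(x).
Evaluate each component's likelihood at the observed value:
  f_A = P(skip | comp) = 0.20
  f_B = P(skip | comp) = 0.27
Multiply by the mixture weights:
  w_A·f_A = 0.85 × 0.2 = 0.17
  w_B·f_B = 0.15 × 0.27 = 0.0405
Sum: 0.17 + 0.0405 = 0.2105
So the posterior for Segment B is 0.0405 / 0.2105 ≈ 0.192.

0.192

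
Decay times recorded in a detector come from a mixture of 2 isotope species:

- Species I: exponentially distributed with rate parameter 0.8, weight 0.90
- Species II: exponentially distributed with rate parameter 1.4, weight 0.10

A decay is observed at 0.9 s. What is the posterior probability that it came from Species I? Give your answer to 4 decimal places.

0.8982

Posterior ∝ prior × likelihood, so P(k | x) ∝ π_k f_k(x); normalise over all components.
Evaluate each component's likelihood at the observed value:
  L_I = 0.389402
  L_II = 0.397116
Multiply by the mixture weights:
  π_I·L_I = 0.90 × 0.389402 = 0.350462
  π_II·L_II = 0.10 × 0.397116 = 0.0397116
Marginal: 0.350462 + 0.0397116 = 0.390173
P(Species I | 0.9 s) ≈ 0.8982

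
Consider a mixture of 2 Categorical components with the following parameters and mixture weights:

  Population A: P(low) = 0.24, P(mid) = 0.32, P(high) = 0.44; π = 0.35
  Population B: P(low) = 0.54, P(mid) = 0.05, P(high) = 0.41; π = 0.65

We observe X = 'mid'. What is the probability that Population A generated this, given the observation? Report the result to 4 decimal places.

0.7751

Posterior ∝ prior × likelihood, so P(k | x) ∝ π_k f_k(x); normalise over all components.
Categorical probabilities:
  p_A = 0.32
  p_B = 0.05
Unnormalised posteriors:
  π_A·p_A = 0.35 × 0.32 = 0.112
  π_B·p_B = 0.65 × 0.05 = 0.0325
Evidence: 0.112 + 0.0325 = 0.1445
P(Population A | 'mid') = 0.112 / 0.1445 ≈ 0.7751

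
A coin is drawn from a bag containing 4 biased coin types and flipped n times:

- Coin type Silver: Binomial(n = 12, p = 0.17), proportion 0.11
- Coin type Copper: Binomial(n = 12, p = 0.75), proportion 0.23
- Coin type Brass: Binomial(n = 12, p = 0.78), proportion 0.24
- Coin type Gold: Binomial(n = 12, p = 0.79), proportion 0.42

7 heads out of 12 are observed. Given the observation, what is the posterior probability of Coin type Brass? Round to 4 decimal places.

Apply Bayes' rule: the posterior for each component is proportional to its prior times its likelihood at x.
Binomial probabilities:
  p_Silver = C(12,7)·0.17^7·0.83^5 = 792·4.10339e-06·0.393904 = 0.00128014
  p_Copper = C(12,7)·0.75^7·0.25^5 = 792·0.133484·0.000976562 = 0.103241
  p_Brass = C(12,7)·0.78^7·0.22^5 = 792·0.175656·0.000515363 = 0.071697
  p_Gold = C(12,7)·0.79^7·0.21^5 = 792·0.192039·0.00040841 = 0.0621171
Unnormalised posteriors:
  w_Silver·p_Silver = 0.11 × 0.00128014 = 0.000140816
  w_Copper·p_Copper = 0.23 × 0.103241 = 0.0237455
  w_Brass·p_Brass = 0.24 × 0.071697 = 0.0172073
  w_Gold·p_Gold = 0.42 × 0.0621171 = 0.0260892
Marginal: 0.000140816 + 0.0237455 + 0.0172073 + 0.0260892 = 0.0671828
P(Coin type Brass | 7 heads out of 12) = 0.0172073 / 0.0671828 ≈ 0.2561

0.2561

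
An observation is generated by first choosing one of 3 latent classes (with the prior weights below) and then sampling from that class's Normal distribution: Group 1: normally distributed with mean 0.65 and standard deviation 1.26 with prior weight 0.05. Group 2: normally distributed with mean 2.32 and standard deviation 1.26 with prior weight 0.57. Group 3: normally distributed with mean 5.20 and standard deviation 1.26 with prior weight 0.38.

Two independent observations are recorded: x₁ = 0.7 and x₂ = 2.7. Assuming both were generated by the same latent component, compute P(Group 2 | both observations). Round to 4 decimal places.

0.9468

By Bayes' theorem, P(k | x) = P(Z=k) f_k(x) / Σ_j P(Z=j) f_j(x).
Since both observations come from the same component, the likelihood for component k is f_k(x₁)·f_k(x₂).
  p_1 = [(1/(1.26·√(2π)))·exp(−(0.7−0.65)²/(2·1.26²)) = 0.316621·exp(-0.00079) = 0.316372] × [0.0842818] = 0.0266644
  p_2 = [(1/(1.26·√(2π)))·exp(−(0.7−2.32)²/(2·1.26²)) = 0.316621·exp(-0.82653) = 0.138542] × [0.302544] = 0.0419151
  p_3 = [(1/(1.26·√(2π)))·exp(−(0.7−5.20)²/(2·1.26²)) = 0.316621·exp(-6.37755) = 0.000538027] × [0.0442265] = 2.37951e-05
Multiply by the mixture weights:
  P(Z=1)·p_1 = 0.05 × 0.0266644 = 0.00133322
  P(Z=2)·p_2 = 0.57 × 0.0419151 = 0.0238916
  P(Z=3)·p_3 = 0.38 × 2.37951e-05 = 9.04213e-06
Marginal: 0.00133322 + 0.0238916 + 9.04213e-06 = 0.0252339
P(Group 2 | data) = 0.0238916 / 0.0252339 ≈ 0.9468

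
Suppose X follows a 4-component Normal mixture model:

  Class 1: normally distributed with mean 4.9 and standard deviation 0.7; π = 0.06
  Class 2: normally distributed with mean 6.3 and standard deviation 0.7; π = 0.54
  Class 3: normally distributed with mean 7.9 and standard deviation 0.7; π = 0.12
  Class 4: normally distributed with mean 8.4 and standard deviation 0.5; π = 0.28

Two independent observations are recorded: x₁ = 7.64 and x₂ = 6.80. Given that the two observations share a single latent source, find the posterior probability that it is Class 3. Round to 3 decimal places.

0.324

Posterior ∝ prior × likelihood, so P(k | x) ∝ π_k f_k(x); normalise over all components.
Since both observations come from the same component, the likelihood for component k is f_k(x₁)·f_k(x₂).
  p_1 = [0.000268387] × [0.0143223] = 3.84392e-06
  p_2 = [0.0912175] × [0.441593] = 0.0402811
  p_3 = [0.53193] × [0.165803] = 0.0881954
  p_4 = [0.251329] × [0.00476818] = 0.00119838
Prior × likelihood for each component:
  π_1·p_1 = 0.06 × 3.84392e-06 = 2.30635e-07
  π_2·p_2 = 0.54 × 0.0402811 = 0.0217518
  π_3·p_3 = 0.12 × 0.0881954 = 0.0105834
  π_4·p_4 = 0.28 × 0.00119838 = 0.000335547
Denominator: 2.30635e-07 + 0.0217518 + 0.0105834 + 0.000335547 = 0.032671
P(Class 3 | x₁,x₂) ≈ 0.324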